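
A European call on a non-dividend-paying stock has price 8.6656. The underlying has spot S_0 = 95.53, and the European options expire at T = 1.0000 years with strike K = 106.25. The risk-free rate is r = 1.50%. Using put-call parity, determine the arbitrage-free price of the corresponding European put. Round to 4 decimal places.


Answer: Put price = 17.8037

Derivation:
Put-call parity: C - P = S_0 * exp(-qT) - K * exp(-rT).
S_0 * exp(-qT) = 95.5300 * 1.00000000 = 95.53000000
K * exp(-rT) = 106.2500 * 0.98511194 = 104.66814358
P = C - S*exp(-qT) + K*exp(-rT)
P = 8.6656 - 95.53000000 + 104.66814358 = 17.8037


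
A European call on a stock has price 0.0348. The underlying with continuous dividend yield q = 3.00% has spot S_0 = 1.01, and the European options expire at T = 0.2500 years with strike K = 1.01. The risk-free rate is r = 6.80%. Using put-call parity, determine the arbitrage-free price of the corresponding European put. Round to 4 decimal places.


Answer: Put price = 0.0253

Derivation:
Put-call parity: C - P = S_0 * exp(-qT) - K * exp(-rT).
S_0 * exp(-qT) = 1.0100 * 0.99252805 = 1.00245334
K * exp(-rT) = 1.0100 * 0.98314368 = 0.99297512
P = C - S*exp(-qT) + K*exp(-rT)
P = 0.0348 - 1.00245334 + 0.99297512 = 0.0253


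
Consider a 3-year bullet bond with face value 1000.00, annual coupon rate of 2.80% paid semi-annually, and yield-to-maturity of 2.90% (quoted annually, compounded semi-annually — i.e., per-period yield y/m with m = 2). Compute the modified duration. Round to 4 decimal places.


Coupon per period c = face * coupon_rate / m = 14.000000
Periods per year m = 2; per-period yield y/m = 0.014500
Number of cashflows N = 6
Cashflows (t years, CF_t, discount factor 1/(1+y/m)^(m*t), PV):
  t = 0.5000: CF_t = 14.000000, DF = 0.985707, PV = 13.799901
  t = 1.0000: CF_t = 14.000000, DF = 0.971619, PV = 13.602663
  t = 1.5000: CF_t = 14.000000, DF = 0.957732, PV = 13.408243
  t = 2.0000: CF_t = 14.000000, DF = 0.944043, PV = 13.216603
  t = 2.5000: CF_t = 14.000000, DF = 0.930550, PV = 13.027701
  t = 3.0000: CF_t = 1014.000000, DF = 0.917250, PV = 930.091439
Price P = sum_t PV_t = 997.146550
First compute Macaulay numerator sum_t t * PV_t:
  t * PV_t at t = 0.5000: 6.899951
  t * PV_t at t = 1.0000: 13.602663
  t * PV_t at t = 1.5000: 20.112365
  t * PV_t at t = 2.0000: 26.433205
  t * PV_t at t = 2.5000: 32.569252
  t * PV_t at t = 3.0000: 2790.274316
Macaulay duration D = 2889.891752 / 997.146550 = 2.898162
Modified duration = D / (1 + y/m) = 2.898162 / (1 + 0.014500) = 2.856739

Answer: Modified duration = 2.8567


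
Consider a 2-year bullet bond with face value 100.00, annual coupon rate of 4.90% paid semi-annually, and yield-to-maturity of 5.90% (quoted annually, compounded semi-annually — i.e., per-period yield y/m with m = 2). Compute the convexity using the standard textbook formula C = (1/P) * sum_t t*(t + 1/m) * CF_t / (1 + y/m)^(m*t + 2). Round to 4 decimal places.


Answer: Convexity = 4.4936

Derivation:
Coupon per period c = face * coupon_rate / m = 2.450000
Periods per year m = 2; per-period yield y/m = 0.029500
Number of cashflows N = 4
Cashflows (t years, CF_t, discount factor 1/(1+y/m)^(m*t), PV):
  t = 0.5000: CF_t = 2.450000, DF = 0.971345, PV = 2.379796
  t = 1.0000: CF_t = 2.450000, DF = 0.943512, PV = 2.311604
  t = 1.5000: CF_t = 2.450000, DF = 0.916476, PV = 2.245365
  t = 2.0000: CF_t = 102.450000, DF = 0.890214, PV = 91.202461
Price P = sum_t PV_t = 98.139226
Convexity numerator sum_t t*(t + 1/m) * CF_t / (1+y/m)^(m*t + 2):
  t = 0.5000: term = 1.122683
  t = 1.0000: term = 3.271538
  t = 1.5000: term = 6.355586
  t = 2.0000: term = 430.252955
Convexity = (1/P) * sum = 441.002761 / 98.139226 = 4.493644


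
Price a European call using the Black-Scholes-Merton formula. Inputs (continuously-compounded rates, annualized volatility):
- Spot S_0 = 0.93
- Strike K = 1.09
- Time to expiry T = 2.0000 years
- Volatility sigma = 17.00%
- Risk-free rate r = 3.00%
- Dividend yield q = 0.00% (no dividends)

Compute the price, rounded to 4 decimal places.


Answer: Price = 0.0531

Derivation:
d1 = (ln(S/K) + (r - q + 0.5*sigma^2) * T) / (sigma * sqrt(T)) = -0.29053100
d2 = d1 - sigma * sqrt(T) = -0.53094730
exp(-rT) = 0.94176453; exp(-qT) = 1.00000000
C = S_0 * exp(-qT) * N(d1) - K * exp(-rT) * N(d2)
N(d1) = 0.38570502; N(d2) = 0.29772765
C = 0.9300 * 1.00000000 * 0.38570502 - 1.0900 * 0.94176453 * 0.29772765 = 0.0531


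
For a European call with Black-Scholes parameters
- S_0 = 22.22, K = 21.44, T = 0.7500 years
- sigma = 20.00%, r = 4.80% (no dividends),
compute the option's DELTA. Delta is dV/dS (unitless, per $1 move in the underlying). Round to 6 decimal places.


Answer: Delta = 0.691731

Derivation:
d1 = 0.5007615691; d2 = 0.3275564883
phi(d1) = 0.3519311892; exp(-qT) = 1.0000000000; exp(-rT) = 0.9646402935
N(d1) = 0.6917305323
Delta = exp(-qT) * N(d1) = 1.0000000000 * 0.6917305323 = 0.691731


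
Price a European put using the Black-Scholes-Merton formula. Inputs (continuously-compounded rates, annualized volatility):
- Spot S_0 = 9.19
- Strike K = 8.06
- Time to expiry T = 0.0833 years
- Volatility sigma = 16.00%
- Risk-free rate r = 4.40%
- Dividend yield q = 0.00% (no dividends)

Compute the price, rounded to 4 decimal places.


Answer: Price = 0.0002

Derivation:
d1 = (ln(S/K) + (r - q + 0.5*sigma^2) * T) / (sigma * sqrt(T)) = 2.94364232
d2 = d1 - sigma * sqrt(T) = 2.89746353
exp(-rT) = 0.99634151; exp(-qT) = 1.00000000
P = K * exp(-rT) * N(-d2) - S_0 * exp(-qT) * N(-d1)
N(-d1) = 0.00162187; N(-d2) = 0.00188097
P = 8.0600 * 0.99634151 * 0.00188097 - 9.1900 * 1.00000000 * 0.00162187 = 0.0002


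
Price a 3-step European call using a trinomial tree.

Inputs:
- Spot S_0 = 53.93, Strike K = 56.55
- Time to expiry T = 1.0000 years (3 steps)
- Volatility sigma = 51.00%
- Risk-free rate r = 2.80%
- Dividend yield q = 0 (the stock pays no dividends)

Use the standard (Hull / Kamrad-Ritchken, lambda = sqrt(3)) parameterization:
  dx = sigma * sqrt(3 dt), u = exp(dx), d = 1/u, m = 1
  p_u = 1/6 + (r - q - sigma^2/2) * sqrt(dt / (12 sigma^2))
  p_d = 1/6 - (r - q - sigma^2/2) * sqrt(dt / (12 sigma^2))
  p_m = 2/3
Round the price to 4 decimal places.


dt = T/N = 0.333333; dx = sigma*sqrt(3*dt) = 0.510000
u = exp(dx) = 1.665291; d = 1/u = 0.600496
p_u = 0.133317, p_m = 0.666667, p_d = 0.200016
Discount per step: exp(-r*dt) = 0.990710
Stock lattice S(k, j) with j the centered position index:
  k=0: S(0,+0) = 53.9300
  k=1: S(1,-1) = 32.3847; S(1,+0) = 53.9300; S(1,+1) = 89.8092
  k=2: S(2,-2) = 19.4469; S(2,-1) = 32.3847; S(2,+0) = 53.9300; S(2,+1) = 89.8092; S(2,+2) = 149.5584
  k=3: S(3,-3) = 11.6778; S(3,-2) = 19.4469; S(3,-1) = 32.3847; S(3,+0) = 53.9300; S(3,+1) = 89.8092; S(3,+2) = 149.5584; S(3,+3) = 249.0583
Terminal payoffs V(N, j) = max(S_T - K, 0):
  V(3,-3) = 0.000000; V(3,-2) = 0.000000; V(3,-1) = 0.000000; V(3,+0) = 0.000000; V(3,+1) = 33.259154; V(3,+2) = 93.008394; V(3,+3) = 192.508276
Backward induction: V(k, j) = exp(-r*dt) * [p_u * V(k+1, j+1) + p_m * V(k+1, j) + p_d * V(k+1, j-1)]
  V(2,-2) = exp(-r*dt) * [p_u*0.000000 + p_m*0.000000 + p_d*0.000000] = 0.000000
  V(2,-1) = exp(-r*dt) * [p_u*0.000000 + p_m*0.000000 + p_d*0.000000] = 0.000000
  V(2,+0) = exp(-r*dt) * [p_u*33.259154 + p_m*0.000000 + p_d*0.000000] = 4.392819
  V(2,+1) = exp(-r*dt) * [p_u*93.008394 + p_m*33.259154 + p_d*0.000000] = 34.251195
  V(2,+2) = exp(-r*dt) * [p_u*192.508276 + p_m*93.008394 + p_d*33.259154] = 93.446346
  V(1,-1) = exp(-r*dt) * [p_u*4.392819 + p_m*0.000000 + p_d*0.000000] = 0.580197
  V(1,+0) = exp(-r*dt) * [p_u*34.251195 + p_m*4.392819 + p_d*0.000000] = 7.425186
  V(1,+1) = exp(-r*dt) * [p_u*93.446346 + p_m*34.251195 + p_d*4.392819] = 35.834728
  V(0,+0) = exp(-r*dt) * [p_u*35.834728 + p_m*7.425186 + p_d*0.580197] = 9.752105

Answer: Price = V(0,0) = 9.7521


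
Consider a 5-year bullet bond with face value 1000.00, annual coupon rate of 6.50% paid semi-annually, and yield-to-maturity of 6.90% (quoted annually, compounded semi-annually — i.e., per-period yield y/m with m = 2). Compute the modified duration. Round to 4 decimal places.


Answer: Modified duration = 4.1967

Derivation:
Coupon per period c = face * coupon_rate / m = 32.500000
Periods per year m = 2; per-period yield y/m = 0.034500
Number of cashflows N = 10
Cashflows (t years, CF_t, discount factor 1/(1+y/m)^(m*t), PV):
  t = 0.5000: CF_t = 32.500000, DF = 0.966651, PV = 31.416143
  t = 1.0000: CF_t = 32.500000, DF = 0.934413, PV = 30.368432
  t = 1.5000: CF_t = 32.500000, DF = 0.903251, PV = 29.355662
  t = 2.0000: CF_t = 32.500000, DF = 0.873128, PV = 28.376667
  t = 2.5000: CF_t = 32.500000, DF = 0.844010, PV = 27.430321
  t = 3.0000: CF_t = 32.500000, DF = 0.815863, PV = 26.515535
  t = 3.5000: CF_t = 32.500000, DF = 0.788654, PV = 25.631256
  t = 4.0000: CF_t = 32.500000, DF = 0.762353, PV = 24.776468
  t = 4.5000: CF_t = 32.500000, DF = 0.736929, PV = 23.950187
  t = 5.0000: CF_t = 1032.500000, DF = 0.712353, PV = 735.504121
Price P = sum_t PV_t = 983.324792
First compute Macaulay numerator sum_t t * PV_t:
  t * PV_t at t = 0.5000: 15.708072
  t * PV_t at t = 1.0000: 30.368432
  t * PV_t at t = 1.5000: 44.033493
  t * PV_t at t = 2.0000: 56.753334
  t * PV_t at t = 2.5000: 68.575802
  t * PV_t at t = 3.0000: 79.546604
  t * PV_t at t = 3.5000: 89.709398
  t * PV_t at t = 4.0000: 99.105873
  t * PV_t at t = 4.5000: 107.775841
  t * PV_t at t = 5.0000: 3677.520604
Macaulay duration D = 4269.097452 / 983.324792 = 4.341493
Modified duration = D / (1 + y/m) = 4.341493 / (1 + 0.034500) = 4.196706


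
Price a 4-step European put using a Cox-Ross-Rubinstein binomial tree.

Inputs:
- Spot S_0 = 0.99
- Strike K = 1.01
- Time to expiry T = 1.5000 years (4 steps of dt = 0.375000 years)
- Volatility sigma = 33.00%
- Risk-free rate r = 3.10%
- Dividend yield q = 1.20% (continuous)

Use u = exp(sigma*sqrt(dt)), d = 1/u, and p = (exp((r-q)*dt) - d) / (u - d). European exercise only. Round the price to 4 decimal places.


Answer: Price = V(0,0) = 0.1450

Derivation:
dt = T/N = 0.375000
u = exp(sigma*sqrt(dt)) = 1.223949; d = 1/u = 0.817027
p = (exp((r-q)*dt) - d) / (u - d) = 0.467223
Discount per step: exp(-r*dt) = 0.988442
Stock lattice S(k, i) with i counting down-moves:
  k=0: S(0,0) = 0.9900
  k=1: S(1,0) = 1.2117; S(1,1) = 0.8089
  k=2: S(2,0) = 1.4831; S(2,1) = 0.9900; S(2,2) = 0.6609
  k=3: S(3,0) = 1.8152; S(3,1) = 1.2117; S(3,2) = 0.8089; S(3,3) = 0.5399
  k=4: S(4,0) = 2.2217; S(4,1) = 1.4831; S(4,2) = 0.9900; S(4,3) = 0.6609; S(4,4) = 0.4411
Terminal payoffs V(N, i) = max(K - S_T, 0):
  V(4,0) = 0.000000; V(4,1) = 0.000000; V(4,2) = 0.020000; V(4,3) = 0.349142; V(4,4) = 0.568855
Backward induction: V(k, i) = exp(-r*dt) * [p * V(k+1, i) + (1-p) * V(k+1, i+1)].
  V(3,0) = exp(-r*dt) * [p*0.000000 + (1-p)*0.000000] = 0.000000
  V(3,1) = exp(-r*dt) * [p*0.000000 + (1-p)*0.020000] = 0.010532
  V(3,2) = exp(-r*dt) * [p*0.020000 + (1-p)*0.349142] = 0.193101
  V(3,3) = exp(-r*dt) * [p*0.349142 + (1-p)*0.568855] = 0.460812
  V(2,0) = exp(-r*dt) * [p*0.000000 + (1-p)*0.010532] = 0.005547
  V(2,1) = exp(-r*dt) * [p*0.010532 + (1-p)*0.193101] = 0.106555
  V(2,2) = exp(-r*dt) * [p*0.193101 + (1-p)*0.460812] = 0.331851
  V(1,0) = exp(-r*dt) * [p*0.005547 + (1-p)*0.106555] = 0.058676
  V(1,1) = exp(-r*dt) * [p*0.106555 + (1-p)*0.331851] = 0.223969
  V(0,0) = exp(-r*dt) * [p*0.058676 + (1-p)*0.223969] = 0.145044


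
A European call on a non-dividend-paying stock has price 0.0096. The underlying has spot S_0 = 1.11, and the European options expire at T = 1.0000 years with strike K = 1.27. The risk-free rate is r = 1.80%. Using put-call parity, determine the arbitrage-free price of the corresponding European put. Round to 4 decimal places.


Answer: Put price = 0.1469

Derivation:
Put-call parity: C - P = S_0 * exp(-qT) - K * exp(-rT).
S_0 * exp(-qT) = 1.1100 * 1.00000000 = 1.11000000
K * exp(-rT) = 1.2700 * 0.98216103 = 1.24734451
P = C - S*exp(-qT) + K*exp(-rT)
P = 0.0096 - 1.11000000 + 1.24734451 = 0.1469


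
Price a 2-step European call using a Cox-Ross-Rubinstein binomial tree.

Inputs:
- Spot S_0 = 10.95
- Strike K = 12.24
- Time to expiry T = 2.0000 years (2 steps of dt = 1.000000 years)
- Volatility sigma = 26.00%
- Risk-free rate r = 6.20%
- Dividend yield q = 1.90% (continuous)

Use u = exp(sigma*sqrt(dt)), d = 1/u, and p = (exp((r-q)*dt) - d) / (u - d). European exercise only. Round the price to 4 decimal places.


Answer: Price = V(0,0) = 1.4696

Derivation:
dt = T/N = 1.000000
u = exp(sigma*sqrt(dt)) = 1.296930; d = 1/u = 0.771052
p = (exp((r-q)*dt) - d) / (u - d) = 0.518915
Discount per step: exp(-r*dt) = 0.939883
Stock lattice S(k, i) with i counting down-moves:
  k=0: S(0,0) = 10.9500
  k=1: S(1,0) = 14.2014; S(1,1) = 8.4430
  k=2: S(2,0) = 18.4182; S(2,1) = 10.9500; S(2,2) = 6.5100
Terminal payoffs V(N, i) = max(S_T - K, 0):
  V(2,0) = 6.178203; V(2,1) = 0.000000; V(2,2) = 0.000000
Backward induction: V(k, i) = exp(-r*dt) * [p * V(k+1, i) + (1-p) * V(k+1, i+1)].
  V(1,0) = exp(-r*dt) * [p*6.178203 + (1-p)*0.000000] = 3.013230
  V(1,1) = exp(-r*dt) * [p*0.000000 + (1-p)*0.000000] = 0.000000
  V(0,0) = exp(-r*dt) * [p*3.013230 + (1-p)*0.000000] = 1.469611


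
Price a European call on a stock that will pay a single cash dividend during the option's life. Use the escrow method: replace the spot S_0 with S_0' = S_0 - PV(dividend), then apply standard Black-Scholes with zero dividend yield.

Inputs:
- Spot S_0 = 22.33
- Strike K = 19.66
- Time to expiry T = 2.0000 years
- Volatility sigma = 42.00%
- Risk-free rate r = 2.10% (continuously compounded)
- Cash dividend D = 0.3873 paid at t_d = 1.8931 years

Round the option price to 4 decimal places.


PV(D) = D * exp(-r * t_d) = 0.3873 * 0.96102477 = 0.37220489
S_0' = S_0 - PV(D) = 22.3300 - 0.37220489 = 21.95779511
d1 = (ln(S_0'/K) + (r + sigma^2/2)*T) / (sigma*sqrt(T)) = 0.55379272
d2 = d1 - sigma*sqrt(T) = -0.04017698
exp(-rT) = 0.95886978
N(d1) = 0.71013964; N(d2) = 0.48397602
C = S_0' * N(d1) - K * exp(-rT) * N(d2) = 21.95779511 * 0.71013964 - 19.6600 * 0.95886978 * 0.48397602 = 6.4695

Answer: Price = 6.4695


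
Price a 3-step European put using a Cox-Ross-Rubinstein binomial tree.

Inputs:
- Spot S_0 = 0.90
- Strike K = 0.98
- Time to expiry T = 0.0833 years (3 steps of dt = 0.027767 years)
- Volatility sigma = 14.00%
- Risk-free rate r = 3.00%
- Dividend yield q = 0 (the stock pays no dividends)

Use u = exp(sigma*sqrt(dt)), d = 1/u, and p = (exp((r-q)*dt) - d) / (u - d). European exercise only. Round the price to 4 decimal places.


Answer: Price = V(0,0) = 0.0776

Derivation:
dt = T/N = 0.027767
u = exp(sigma*sqrt(dt)) = 1.023603; d = 1/u = 0.976941
p = (exp((r-q)*dt) - d) / (u - d) = 0.512027
Discount per step: exp(-r*dt) = 0.999167
Stock lattice S(k, i) with i counting down-moves:
  k=0: S(0,0) = 0.9000
  k=1: S(1,0) = 0.9212; S(1,1) = 0.8792
  k=2: S(2,0) = 0.9430; S(2,1) = 0.9000; S(2,2) = 0.8590
  k=3: S(3,0) = 0.9652; S(3,1) = 0.9212; S(3,2) = 0.8792; S(3,3) = 0.8392
Terminal payoffs V(N, i) = max(K - S_T, 0):
  V(3,0) = 0.014756; V(3,1) = 0.058757; V(3,2) = 0.100753; V(3,3) = 0.140834
Backward induction: V(k, i) = exp(-r*dt) * [p * V(k+1, i) + (1-p) * V(k+1, i+1)].
  V(2,0) = exp(-r*dt) * [p*0.014756 + (1-p)*0.058757] = 0.036197
  V(2,1) = exp(-r*dt) * [p*0.058757 + (1-p)*0.100753] = 0.079184
  V(2,2) = exp(-r*dt) * [p*0.100753 + (1-p)*0.140834] = 0.120211
  V(1,0) = exp(-r*dt) * [p*0.036197 + (1-p)*0.079184] = 0.057126
  V(1,1) = exp(-r*dt) * [p*0.079184 + (1-p)*0.120211] = 0.099121
  V(0,0) = exp(-r*dt) * [p*0.057126 + (1-p)*0.099121] = 0.077554


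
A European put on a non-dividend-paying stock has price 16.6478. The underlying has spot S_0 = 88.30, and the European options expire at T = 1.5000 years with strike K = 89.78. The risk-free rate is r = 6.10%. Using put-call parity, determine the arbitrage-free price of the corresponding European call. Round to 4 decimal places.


Answer: Call price = 23.0180

Derivation:
Put-call parity: C - P = S_0 * exp(-qT) - K * exp(-rT).
S_0 * exp(-qT) = 88.3000 * 1.00000000 = 88.30000000
K * exp(-rT) = 89.7800 * 0.91256132 = 81.92975496
C = P + S*exp(-qT) - K*exp(-rT)
C = 16.6478 + 88.30000000 - 81.92975496 = 23.0180


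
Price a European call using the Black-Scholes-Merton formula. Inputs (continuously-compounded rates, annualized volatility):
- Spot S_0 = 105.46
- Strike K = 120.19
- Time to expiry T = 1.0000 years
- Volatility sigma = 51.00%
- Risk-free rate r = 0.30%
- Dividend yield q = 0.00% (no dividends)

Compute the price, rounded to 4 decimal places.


d1 = (ln(S/K) + (r - q + 0.5*sigma^2) * T) / (sigma * sqrt(T)) = 0.00452531
d2 = d1 - sigma * sqrt(T) = -0.50547469
exp(-rT) = 0.99700450; exp(-qT) = 1.00000000
C = S_0 * exp(-qT) * N(d1) - K * exp(-rT) * N(d2)
N(d1) = 0.50180533; N(d2) = 0.30661274
C = 105.4600 * 1.00000000 * 0.50180533 - 120.1900 * 0.99700450 * 0.30661274 = 16.1790

Answer: Price = 16.1790


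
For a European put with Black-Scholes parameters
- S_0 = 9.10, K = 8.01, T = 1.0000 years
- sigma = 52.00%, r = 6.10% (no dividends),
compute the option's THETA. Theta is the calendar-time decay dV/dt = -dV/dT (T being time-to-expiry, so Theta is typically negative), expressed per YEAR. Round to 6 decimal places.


d1 = 0.6226608701; d2 = 0.1026608701
phi(d1) = 0.3286401773; exp(-qT) = 1.0000000000; exp(-rT) = 0.9408232398
Theta = -S*exp(-qT)*phi(d1)*sigma/(2*sqrt(T)) + r*K*exp(-rT)*N(-d2) - q*S*exp(-qT)*N(-d1)
N(-d1) = 0.2667537009; N(-d2) = 0.4591160653; sqrt(T) = 1.0000000000
Term 1 = -9.1000 * 1.0000000000 * 0.3286401773 * 0.5200 / (2 * 1.0000000000) = -0.7775626595
Term 2 = 0.0610 * 8.0100 * 0.9408232398 * 0.4591160653 = 0.2110536549
Term 3 = 0 (no dividend yield, q = 0)
Theta = -0.7775626595 + (0.2110536549) + (0.0000000000) = -0.566509

Answer: Theta = -0.566509


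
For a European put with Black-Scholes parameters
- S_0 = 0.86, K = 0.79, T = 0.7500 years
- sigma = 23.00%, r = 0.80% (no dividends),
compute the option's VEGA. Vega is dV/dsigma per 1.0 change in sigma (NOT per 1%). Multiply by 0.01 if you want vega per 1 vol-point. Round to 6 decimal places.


Answer: Vega = 0.254580

Derivation:
d1 = 0.5559478635; d2 = 0.3567620206
phi(d1) = 0.3418177609; exp(-qT) = 1.0000000000; exp(-rT) = 0.9940179641
Vega = S * exp(-qT) * phi(d1) * sqrt(T) = 0.8600 * 1.0000000000 * 0.3418177609 * 0.8660254038 = 0.254580


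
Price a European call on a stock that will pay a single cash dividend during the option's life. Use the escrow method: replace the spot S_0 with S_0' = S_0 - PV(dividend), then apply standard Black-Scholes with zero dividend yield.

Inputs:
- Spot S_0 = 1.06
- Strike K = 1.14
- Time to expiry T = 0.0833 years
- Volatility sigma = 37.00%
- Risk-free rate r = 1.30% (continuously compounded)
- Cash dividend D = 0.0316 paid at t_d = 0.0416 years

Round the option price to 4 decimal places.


Answer: Price = 0.0105

Derivation:
PV(D) = D * exp(-r * t_d) = 0.0316 * 0.99945935 = 0.03158292
S_0' = S_0 - PV(D) = 1.0600 - 0.03158292 = 1.02841708
d1 = (ln(S_0'/K) + (r + sigma^2/2)*T) / (sigma*sqrt(T)) = -0.90105888
d2 = d1 - sigma*sqrt(T) = -1.00784732
exp(-rT) = 0.99891769
N(d1) = 0.18377851; N(d2) = 0.15676388
C = S_0' * N(d1) - K * exp(-rT) * N(d2) = 1.02841708 * 0.18377851 - 1.1400 * 0.99891769 * 0.15676388 = 0.0105


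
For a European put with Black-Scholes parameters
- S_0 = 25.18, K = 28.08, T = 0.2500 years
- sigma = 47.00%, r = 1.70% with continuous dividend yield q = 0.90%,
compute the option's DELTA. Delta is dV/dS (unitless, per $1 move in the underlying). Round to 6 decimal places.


d1 = -0.3378512789; d2 = -0.5728512789
phi(d1) = 0.3768114774; exp(-qT) = 0.9977525294; exp(-rT) = 0.9957590185
N(-d1) = 0.6322623677
Delta = -exp(-qT) * N(-d1) = -0.9977525294 * 0.6322623677 = -0.630841

Answer: Delta = -0.630841


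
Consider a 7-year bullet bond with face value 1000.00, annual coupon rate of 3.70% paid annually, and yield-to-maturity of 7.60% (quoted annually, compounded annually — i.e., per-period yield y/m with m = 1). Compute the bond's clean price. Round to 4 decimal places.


Answer: Price = 794.1439

Derivation:
Coupon per period c = face * coupon_rate / m = 37.000000
Periods per year m = 1; per-period yield y/m = 0.076000
Number of cashflows N = 7
Cashflows (t years, CF_t, discount factor 1/(1+y/m)^(m*t), PV):
  t = 1.0000: CF_t = 37.000000, DF = 0.929368, PV = 34.386617
  t = 2.0000: CF_t = 37.000000, DF = 0.863725, PV = 31.957823
  t = 3.0000: CF_t = 37.000000, DF = 0.802718, PV = 29.700579
  t = 4.0000: CF_t = 37.000000, DF = 0.746021, PV = 27.602768
  t = 5.0000: CF_t = 37.000000, DF = 0.693328, PV = 25.653130
  t = 6.0000: CF_t = 37.000000, DF = 0.644357, PV = 23.841199
  t = 7.0000: CF_t = 1037.000000, DF = 0.598845, PV = 621.001797
Price P = sum_t PV_t = 794.143913


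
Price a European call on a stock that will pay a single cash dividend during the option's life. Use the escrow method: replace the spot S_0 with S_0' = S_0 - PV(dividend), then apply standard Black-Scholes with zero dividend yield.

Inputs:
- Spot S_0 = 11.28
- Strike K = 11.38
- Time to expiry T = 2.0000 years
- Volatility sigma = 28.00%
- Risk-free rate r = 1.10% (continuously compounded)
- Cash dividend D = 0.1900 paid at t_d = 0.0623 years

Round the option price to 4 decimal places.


Answer: Price = 1.7228

Derivation:
PV(D) = D * exp(-r * t_d) = 0.1900 * 0.99931493 = 0.18986984
S_0' = S_0 - PV(D) = 11.2800 - 0.18986984 = 11.09013016
d1 = (ln(S_0'/K) + (r + sigma^2/2)*T) / (sigma*sqrt(T)) = 0.18838868
d2 = d1 - sigma*sqrt(T) = -0.20759112
exp(-rT) = 0.97824024
N(d1) = 0.57471401; N(d2) = 0.41777412
C = S_0' * N(d1) - K * exp(-rT) * N(d2) = 11.09013016 * 0.57471401 - 11.3800 * 0.97824024 * 0.41777412 = 1.7228


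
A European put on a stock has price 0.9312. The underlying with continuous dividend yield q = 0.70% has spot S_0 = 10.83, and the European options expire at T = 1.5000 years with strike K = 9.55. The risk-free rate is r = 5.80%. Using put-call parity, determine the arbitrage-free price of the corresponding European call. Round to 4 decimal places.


Put-call parity: C - P = S_0 * exp(-qT) - K * exp(-rT).
S_0 * exp(-qT) = 10.8300 * 0.98955493 = 10.71687992
K * exp(-rT) = 9.5500 * 0.91667710 = 8.75426626
C = P + S*exp(-qT) - K*exp(-rT)
C = 0.9312 + 10.71687992 - 8.75426626 = 2.8938

Answer: Call price = 2.8938


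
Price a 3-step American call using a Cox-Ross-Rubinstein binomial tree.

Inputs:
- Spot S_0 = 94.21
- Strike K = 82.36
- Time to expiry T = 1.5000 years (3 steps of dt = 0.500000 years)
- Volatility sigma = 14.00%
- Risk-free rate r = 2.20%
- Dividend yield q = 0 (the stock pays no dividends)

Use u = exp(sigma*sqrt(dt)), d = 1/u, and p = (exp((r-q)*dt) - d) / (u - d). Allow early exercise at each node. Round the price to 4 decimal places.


Answer: Price = V(0,0) = 15.7565

Derivation:
dt = T/N = 0.500000
u = exp(sigma*sqrt(dt)) = 1.104061; d = 1/u = 0.905747
p = (exp((r-q)*dt) - d) / (u - d) = 0.531045
Discount per step: exp(-r*dt) = 0.989060
Stock lattice S(k, i) with i counting down-moves:
  k=0: S(0,0) = 94.2100
  k=1: S(1,0) = 104.0136; S(1,1) = 85.3305
  k=2: S(2,0) = 114.8373; S(2,1) = 94.2100; S(2,2) = 77.2878
  k=3: S(3,0) = 126.7873; S(3,1) = 104.0136; S(3,2) = 85.3305; S(3,3) = 70.0032
Terminal payoffs V(N, i) = max(S_T - K, 0):
  V(3,0) = 44.427338; V(3,1) = 21.653561; V(3,2) = 2.970451; V(3,3) = 0.000000
Backward induction: V(k, i) = exp(-r*dt) * [p * V(k+1, i) + (1-p) * V(k+1, i+1)]; then take max(V_cont, immediate exercise) for American.
  V(2,0) = exp(-r*dt) * [p*44.427338 + (1-p)*21.653561] = 33.378283; exercise = 32.477287; V(2,0) = max -> 33.378283
  V(2,1) = exp(-r*dt) * [p*21.653561 + (1-p)*2.970451] = 12.750995; exercise = 11.850000; V(2,1) = max -> 12.750995
  V(2,2) = exp(-r*dt) * [p*2.970451 + (1-p)*0.000000] = 1.560188; exercise = 0.000000; V(2,2) = max -> 1.560188
  V(1,0) = exp(-r*dt) * [p*33.378283 + (1-p)*12.750995] = 23.445695; exercise = 21.653561; V(1,0) = max -> 23.445695
  V(1,1) = exp(-r*dt) * [p*12.750995 + (1-p)*1.560188] = 7.420934; exercise = 2.970451; V(1,1) = max -> 7.420934
  V(0,0) = exp(-r*dt) * [p*23.445695 + (1-p)*7.420934] = 15.756531; exercise = 11.850000; V(0,0) = max -> 15.756531


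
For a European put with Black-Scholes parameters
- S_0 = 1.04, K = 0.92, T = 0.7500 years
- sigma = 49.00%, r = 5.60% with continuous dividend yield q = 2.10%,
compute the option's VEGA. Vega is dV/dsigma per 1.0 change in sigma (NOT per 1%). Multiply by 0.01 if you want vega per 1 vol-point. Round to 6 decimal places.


Answer: Vega = 0.301868

Derivation:
d1 = 0.5629514412; d2 = 0.1385989933
phi(d1) = 0.3404810883; exp(-qT) = 0.9843733826; exp(-rT) = 0.9588697806
Vega = S * exp(-qT) * phi(d1) * sqrt(T) = 1.0400 * 0.9843733826 * 0.3404810883 * 0.8660254038 = 0.301868


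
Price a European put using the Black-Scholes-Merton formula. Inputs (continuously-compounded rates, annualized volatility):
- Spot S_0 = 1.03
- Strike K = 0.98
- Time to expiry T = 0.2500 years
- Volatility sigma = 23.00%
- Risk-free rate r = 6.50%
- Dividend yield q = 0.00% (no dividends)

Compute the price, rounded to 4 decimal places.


d1 = (ln(S/K) + (r - q + 0.5*sigma^2) * T) / (sigma * sqrt(T)) = 0.63151313
d2 = d1 - sigma * sqrt(T) = 0.51651313
exp(-rT) = 0.98388132; exp(-qT) = 1.00000000
P = K * exp(-rT) * N(-d2) - S_0 * exp(-qT) * N(-d1)
N(-d1) = 0.26385253; N(-d2) = 0.30274804
P = 0.9800 * 0.98388132 * 0.30274804 - 1.0300 * 1.00000000 * 0.26385253 = 0.0201

Answer: Price = 0.0201


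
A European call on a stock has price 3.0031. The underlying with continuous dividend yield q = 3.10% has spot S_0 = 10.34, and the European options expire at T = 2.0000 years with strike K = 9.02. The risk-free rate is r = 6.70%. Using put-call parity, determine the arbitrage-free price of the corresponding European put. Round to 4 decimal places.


Answer: Put price = 1.1735

Derivation:
Put-call parity: C - P = S_0 * exp(-qT) - K * exp(-rT).
S_0 * exp(-qT) = 10.3400 * 0.93988289 = 9.71838905
K * exp(-rT) = 9.0200 * 0.87459006 = 7.88880238
P = C - S*exp(-qT) + K*exp(-rT)
P = 3.0031 - 9.71838905 + 7.88880238 = 1.1735


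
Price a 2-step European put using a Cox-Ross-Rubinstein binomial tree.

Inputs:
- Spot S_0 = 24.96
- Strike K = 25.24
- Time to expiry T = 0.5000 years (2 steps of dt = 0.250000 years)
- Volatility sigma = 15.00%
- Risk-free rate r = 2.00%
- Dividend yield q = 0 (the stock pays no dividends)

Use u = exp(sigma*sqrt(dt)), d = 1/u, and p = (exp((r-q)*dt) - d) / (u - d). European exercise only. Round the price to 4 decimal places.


dt = T/N = 0.250000
u = exp(sigma*sqrt(dt)) = 1.077884; d = 1/u = 0.927743
p = (exp((r-q)*dt) - d) / (u - d) = 0.514644
Discount per step: exp(-r*dt) = 0.995012
Stock lattice S(k, i) with i counting down-moves:
  k=0: S(0,0) = 24.9600
  k=1: S(1,0) = 26.9040; S(1,1) = 23.1565
  k=2: S(2,0) = 28.9994; S(2,1) = 24.9600; S(2,2) = 21.4833
Terminal payoffs V(N, i) = max(K - S_T, 0):
  V(2,0) = 0.000000; V(2,1) = 0.280000; V(2,2) = 3.756729
Backward induction: V(k, i) = exp(-r*dt) * [p * V(k+1, i) + (1-p) * V(k+1, i+1)].
  V(1,0) = exp(-r*dt) * [p*0.000000 + (1-p)*0.280000] = 0.135222
  V(1,1) = exp(-r*dt) * [p*0.280000 + (1-p)*3.756729] = 1.957638
  V(0,0) = exp(-r*dt) * [p*0.135222 + (1-p)*1.957638] = 1.014656

Answer: Price = V(0,0) = 1.0147


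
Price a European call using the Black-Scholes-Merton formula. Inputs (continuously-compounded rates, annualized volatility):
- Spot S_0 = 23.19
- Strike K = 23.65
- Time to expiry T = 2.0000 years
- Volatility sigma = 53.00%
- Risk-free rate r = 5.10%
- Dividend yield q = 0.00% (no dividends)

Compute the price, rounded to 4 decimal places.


Answer: Price = 7.4616

Derivation:
d1 = (ln(S/K) + (r - q + 0.5*sigma^2) * T) / (sigma * sqrt(T)) = 0.48464570
d2 = d1 - sigma * sqrt(T) = -0.26488749
exp(-rT) = 0.90302955; exp(-qT) = 1.00000000
C = S_0 * exp(-qT) * N(d1) - K * exp(-rT) * N(d2)
N(d1) = 0.68603615; N(d2) = 0.39554807
C = 23.1900 * 1.00000000 * 0.68603615 - 23.6500 * 0.90302955 * 0.39554807 = 7.4616


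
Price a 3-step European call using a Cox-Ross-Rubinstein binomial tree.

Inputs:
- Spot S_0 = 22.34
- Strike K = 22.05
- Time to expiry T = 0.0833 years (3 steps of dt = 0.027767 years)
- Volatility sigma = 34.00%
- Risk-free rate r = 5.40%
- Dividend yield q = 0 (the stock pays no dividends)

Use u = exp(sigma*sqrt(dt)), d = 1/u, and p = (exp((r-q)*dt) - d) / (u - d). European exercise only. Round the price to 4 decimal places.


Answer: Price = V(0,0) = 1.1414

Derivation:
dt = T/N = 0.027767
u = exp(sigma*sqrt(dt)) = 1.058291; d = 1/u = 0.944920
p = (exp((r-q)*dt) - d) / (u - d) = 0.499075
Discount per step: exp(-r*dt) = 0.998502
Stock lattice S(k, i) with i counting down-moves:
  k=0: S(0,0) = 22.3400
  k=1: S(1,0) = 23.6422; S(1,1) = 21.1095
  k=2: S(2,0) = 25.0203; S(2,1) = 22.3400; S(2,2) = 19.9468
  k=3: S(3,0) = 26.4788; S(3,1) = 23.6422; S(3,2) = 21.1095; S(3,3) = 18.8481
Terminal payoffs V(N, i) = max(S_T - K, 0):
  V(3,0) = 4.428810; V(3,1) = 1.592221; V(3,2) = 0.000000; V(3,3) = 0.000000
Backward induction: V(k, i) = exp(-r*dt) * [p * V(k+1, i) + (1-p) * V(k+1, i+1)].
  V(2,0) = exp(-r*dt) * [p*4.428810 + (1-p)*1.592221] = 3.003386
  V(2,1) = exp(-r*dt) * [p*1.592221 + (1-p)*0.000000] = 0.793448
  V(2,2) = exp(-r*dt) * [p*0.000000 + (1-p)*0.000000] = 0.000000
  V(1,0) = exp(-r*dt) * [p*3.003386 + (1-p)*0.793448] = 1.893532
  V(1,1) = exp(-r*dt) * [p*0.793448 + (1-p)*0.000000] = 0.395397
  V(0,0) = exp(-r*dt) * [p*1.893532 + (1-p)*0.395397] = 1.141367


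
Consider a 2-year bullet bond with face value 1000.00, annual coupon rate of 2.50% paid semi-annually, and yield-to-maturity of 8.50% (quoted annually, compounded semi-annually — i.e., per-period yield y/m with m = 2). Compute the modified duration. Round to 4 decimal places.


Coupon per period c = face * coupon_rate / m = 12.500000
Periods per year m = 2; per-period yield y/m = 0.042500
Number of cashflows N = 4
Cashflows (t years, CF_t, discount factor 1/(1+y/m)^(m*t), PV):
  t = 0.5000: CF_t = 12.500000, DF = 0.959233, PV = 11.990408
  t = 1.0000: CF_t = 12.500000, DF = 0.920127, PV = 11.501590
  t = 1.5000: CF_t = 12.500000, DF = 0.882616, PV = 11.032700
  t = 2.0000: CF_t = 1012.500000, DF = 0.846634, PV = 857.217004
Price P = sum_t PV_t = 891.741702
First compute Macaulay numerator sum_t t * PV_t:
  t * PV_t at t = 0.5000: 5.995204
  t * PV_t at t = 1.0000: 11.501590
  t * PV_t at t = 1.5000: 16.549050
  t * PV_t at t = 2.0000: 1714.434008
Macaulay duration D = 1748.479853 / 891.741702 = 1.960747
Modified duration = D / (1 + y/m) = 1.960747 / (1 + 0.042500) = 1.880812

Answer: Modified duration = 1.8808


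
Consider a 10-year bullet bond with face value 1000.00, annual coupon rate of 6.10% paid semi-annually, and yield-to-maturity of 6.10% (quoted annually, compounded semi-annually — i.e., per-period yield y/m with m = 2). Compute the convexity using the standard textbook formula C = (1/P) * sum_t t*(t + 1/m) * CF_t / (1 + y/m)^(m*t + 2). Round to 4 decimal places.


Answer: Convexity = 68.3108

Derivation:
Coupon per period c = face * coupon_rate / m = 30.500000
Periods per year m = 2; per-period yield y/m = 0.030500
Number of cashflows N = 20
Cashflows (t years, CF_t, discount factor 1/(1+y/m)^(m*t), PV):
  t = 0.5000: CF_t = 30.500000, DF = 0.970403, PV = 29.597283
  t = 1.0000: CF_t = 30.500000, DF = 0.941681, PV = 28.721284
  t = 1.5000: CF_t = 30.500000, DF = 0.913810, PV = 27.871212
  t = 2.0000: CF_t = 30.500000, DF = 0.886764, PV = 27.046300
  t = 2.5000: CF_t = 30.500000, DF = 0.860518, PV = 26.245803
  t = 3.0000: CF_t = 30.500000, DF = 0.835049, PV = 25.468998
  t = 3.5000: CF_t = 30.500000, DF = 0.810334, PV = 24.715185
  t = 4.0000: CF_t = 30.500000, DF = 0.786350, PV = 23.983683
  t = 4.5000: CF_t = 30.500000, DF = 0.763076, PV = 23.273831
  t = 5.0000: CF_t = 30.500000, DF = 0.740491, PV = 22.584989
  t = 5.5000: CF_t = 30.500000, DF = 0.718575, PV = 21.916534
  t = 6.0000: CF_t = 30.500000, DF = 0.697307, PV = 21.267865
  t = 6.5000: CF_t = 30.500000, DF = 0.676669, PV = 20.638394
  t = 7.0000: CF_t = 30.500000, DF = 0.656641, PV = 20.027553
  t = 7.5000: CF_t = 30.500000, DF = 0.637206, PV = 19.434792
  t = 8.0000: CF_t = 30.500000, DF = 0.618347, PV = 18.859575
  t = 8.5000: CF_t = 30.500000, DF = 0.600045, PV = 18.301383
  t = 9.0000: CF_t = 30.500000, DF = 0.582286, PV = 17.759712
  t = 9.5000: CF_t = 30.500000, DF = 0.565052, PV = 17.234072
  t = 10.0000: CF_t = 1030.500000, DF = 0.548328, PV = 565.051554
Price P = sum_t PV_t = 1000.000000
Convexity numerator sum_t t*(t + 1/m) * CF_t / (1+y/m)^(m*t + 2):
  t = 0.5000: term = 13.935606
  t = 1.0000: term = 40.569449
  t = 1.5000: term = 78.737408
  t = 2.0000: term = 127.344991
  t = 2.5000: term = 185.363888
  t = 3.0000: term = 251.828669
  t = 3.5000: term = 325.833632
  t = 4.0000: term = 406.529797
  t = 4.5000: term = 493.122025
  t = 5.0000: term = 584.866275
  t = 5.5000: term = 681.066987
  t = 6.0000: term = 781.074574
  t = 6.5000: term = 884.283037
  t = 7.0000: term = 990.127687
  t = 7.5000: term = 1098.082969
  t = 8.0000: term = 1207.660390
  t = 8.5000: term = 1318.406539
  t = 9.0000: term = 1429.901204
  t = 9.5000: term = 1541.755570
  t = 10.0000: term = 55870.348539
Convexity = (1/P) * sum = 68310.839237 / 1000.000000 = 68.310839


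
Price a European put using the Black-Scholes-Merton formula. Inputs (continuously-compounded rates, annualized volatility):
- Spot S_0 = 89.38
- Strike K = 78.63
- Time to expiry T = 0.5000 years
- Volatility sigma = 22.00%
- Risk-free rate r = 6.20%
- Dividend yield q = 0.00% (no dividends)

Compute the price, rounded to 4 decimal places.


Answer: Price = 1.0218

Derivation:
d1 = (ln(S/K) + (r - q + 0.5*sigma^2) * T) / (sigma * sqrt(T)) = 1.10079579
d2 = d1 - sigma * sqrt(T) = 0.94523230
exp(-rT) = 0.96947557; exp(-qT) = 1.00000000
P = K * exp(-rT) * N(-d2) - S_0 * exp(-qT) * N(-d1)
N(-d1) = 0.13549277; N(-d2) = 0.17227015
P = 78.6300 * 0.96947557 * 0.17227015 - 89.3800 * 1.00000000 * 0.13549277 = 1.0218


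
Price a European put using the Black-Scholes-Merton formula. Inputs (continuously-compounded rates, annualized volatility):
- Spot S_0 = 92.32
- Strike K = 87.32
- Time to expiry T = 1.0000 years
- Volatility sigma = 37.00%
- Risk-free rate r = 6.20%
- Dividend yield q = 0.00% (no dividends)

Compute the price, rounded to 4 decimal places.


d1 = (ln(S/K) + (r - q + 0.5*sigma^2) * T) / (sigma * sqrt(T)) = 0.50305749
d2 = d1 - sigma * sqrt(T) = 0.13305749
exp(-rT) = 0.93988289; exp(-qT) = 1.00000000
P = K * exp(-rT) * N(-d2) - S_0 * exp(-qT) * N(-d1)
N(-d1) = 0.30746193; N(-d2) = 0.44707396
P = 87.3200 * 0.93988289 * 0.44707396 - 92.3200 * 1.00000000 * 0.30746193 = 8.3067

Answer: Price = 8.3067


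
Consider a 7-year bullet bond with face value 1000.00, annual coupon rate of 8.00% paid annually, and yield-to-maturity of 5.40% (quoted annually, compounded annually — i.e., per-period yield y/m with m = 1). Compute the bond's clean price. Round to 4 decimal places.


Answer: Price = 1148.2889

Derivation:
Coupon per period c = face * coupon_rate / m = 80.000000
Periods per year m = 1; per-period yield y/m = 0.054000
Number of cashflows N = 7
Cashflows (t years, CF_t, discount factor 1/(1+y/m)^(m*t), PV):
  t = 1.0000: CF_t = 80.000000, DF = 0.948767, PV = 75.901328
  t = 2.0000: CF_t = 80.000000, DF = 0.900158, PV = 72.012645
  t = 3.0000: CF_t = 80.000000, DF = 0.854040, PV = 68.323193
  t = 4.0000: CF_t = 80.000000, DF = 0.810285, PV = 64.822764
  t = 5.0000: CF_t = 80.000000, DF = 0.768771, PV = 61.501673
  t = 6.0000: CF_t = 80.000000, DF = 0.729384, PV = 58.350734
  t = 7.0000: CF_t = 1080.000000, DF = 0.692015, PV = 747.376571
Price P = sum_t PV_t = 1148.288909


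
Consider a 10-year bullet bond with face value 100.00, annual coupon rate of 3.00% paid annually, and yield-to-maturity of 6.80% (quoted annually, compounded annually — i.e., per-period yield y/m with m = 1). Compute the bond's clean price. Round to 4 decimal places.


Coupon per period c = face * coupon_rate / m = 3.000000
Periods per year m = 1; per-period yield y/m = 0.068000
Number of cashflows N = 10
Cashflows (t years, CF_t, discount factor 1/(1+y/m)^(m*t), PV):
  t = 1.0000: CF_t = 3.000000, DF = 0.936330, PV = 2.808989
  t = 2.0000: CF_t = 3.000000, DF = 0.876713, PV = 2.630139
  t = 3.0000: CF_t = 3.000000, DF = 0.820892, PV = 2.462677
  t = 4.0000: CF_t = 3.000000, DF = 0.768626, PV = 2.305878
  t = 5.0000: CF_t = 3.000000, DF = 0.719687, PV = 2.159061
  t = 6.0000: CF_t = 3.000000, DF = 0.673864, PV = 2.021593
  t = 7.0000: CF_t = 3.000000, DF = 0.630959, PV = 1.892877
  t = 8.0000: CF_t = 3.000000, DF = 0.590786, PV = 1.772357
  t = 9.0000: CF_t = 3.000000, DF = 0.553170, PV = 1.659510
  t = 10.0000: CF_t = 103.000000, DF = 0.517950, PV = 53.348805
Price P = sum_t PV_t = 73.061887

Answer: Price = 73.0619


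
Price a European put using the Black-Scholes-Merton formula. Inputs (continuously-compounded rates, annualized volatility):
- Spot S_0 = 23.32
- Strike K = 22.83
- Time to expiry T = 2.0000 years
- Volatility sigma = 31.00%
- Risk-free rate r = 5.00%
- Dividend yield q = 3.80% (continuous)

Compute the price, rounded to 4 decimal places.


d1 = (ln(S/K) + (r - q + 0.5*sigma^2) * T) / (sigma * sqrt(T)) = 0.32238572
d2 = d1 - sigma * sqrt(T) = -0.11602048
exp(-rT) = 0.90483742; exp(-qT) = 0.92681621
P = K * exp(-rT) * N(-d2) - S_0 * exp(-qT) * N(-d1)
N(-d1) = 0.37358025; N(-d2) = 0.54618185
P = 22.8300 * 0.90483742 * 0.54618185 - 23.3200 * 0.92681621 * 0.37358025 = 3.2084

Answer: Price = 3.2084


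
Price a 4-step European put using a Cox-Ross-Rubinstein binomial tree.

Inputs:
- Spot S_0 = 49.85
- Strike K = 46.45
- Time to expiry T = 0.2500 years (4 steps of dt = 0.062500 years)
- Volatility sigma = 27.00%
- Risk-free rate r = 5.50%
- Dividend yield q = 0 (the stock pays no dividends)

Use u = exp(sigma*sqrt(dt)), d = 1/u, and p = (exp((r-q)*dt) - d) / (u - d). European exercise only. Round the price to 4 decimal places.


dt = T/N = 0.062500
u = exp(sigma*sqrt(dt)) = 1.069830; d = 1/u = 0.934728
p = (exp((r-q)*dt) - d) / (u - d) = 0.508619
Discount per step: exp(-r*dt) = 0.996568
Stock lattice S(k, i) with i counting down-moves:
  k=0: S(0,0) = 49.8500
  k=1: S(1,0) = 53.3310; S(1,1) = 46.5962
  k=2: S(2,0) = 57.0552; S(2,1) = 49.8500; S(2,2) = 43.5547
  k=3: S(3,0) = 61.0393; S(3,1) = 53.3310; S(3,2) = 46.5962; S(3,3) = 40.7118
  k=4: S(4,0) = 65.3017; S(4,1) = 57.0552; S(4,2) = 49.8500; S(4,3) = 43.5547; S(4,4) = 38.0545
Terminal payoffs V(N, i) = max(K - S_T, 0):
  V(4,0) = 0.000000; V(4,1) = 0.000000; V(4,2) = 0.000000; V(4,3) = 2.895262; V(4,4) = 8.395532
Backward induction: V(k, i) = exp(-r*dt) * [p * V(k+1, i) + (1-p) * V(k+1, i+1)].
  V(3,0) = exp(-r*dt) * [p*0.000000 + (1-p)*0.000000] = 0.000000
  V(3,1) = exp(-r*dt) * [p*0.000000 + (1-p)*0.000000] = 0.000000
  V(3,2) = exp(-r*dt) * [p*0.000000 + (1-p)*2.895262] = 1.417795
  V(3,3) = exp(-r*dt) * [p*2.895262 + (1-p)*8.395532] = 5.578781
  V(2,0) = exp(-r*dt) * [p*0.000000 + (1-p)*0.000000] = 0.000000
  V(2,1) = exp(-r*dt) * [p*0.000000 + (1-p)*1.417795] = 0.694287
  V(2,2) = exp(-r*dt) * [p*1.417795 + (1-p)*5.578781] = 3.450544
  V(1,0) = exp(-r*dt) * [p*0.000000 + (1-p)*0.694287] = 0.339989
  V(1,1) = exp(-r*dt) * [p*0.694287 + (1-p)*3.450544] = 2.041630
  V(0,0) = exp(-r*dt) * [p*0.339989 + (1-p)*2.041630] = 1.172107

Answer: Price = V(0,0) = 1.1721


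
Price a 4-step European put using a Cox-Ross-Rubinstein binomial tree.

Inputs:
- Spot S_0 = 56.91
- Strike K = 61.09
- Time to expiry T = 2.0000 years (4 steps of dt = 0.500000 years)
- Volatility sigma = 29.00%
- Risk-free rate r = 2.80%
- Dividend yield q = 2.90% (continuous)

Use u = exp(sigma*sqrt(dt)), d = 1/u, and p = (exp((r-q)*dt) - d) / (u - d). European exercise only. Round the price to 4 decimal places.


Answer: Price = V(0,0) = 11.2739

Derivation:
dt = T/N = 0.500000
u = exp(sigma*sqrt(dt)) = 1.227600; d = 1/u = 0.814598
p = (exp((r-q)*dt) - d) / (u - d) = 0.447703
Discount per step: exp(-r*dt) = 0.986098
Stock lattice S(k, i) with i counting down-moves:
  k=0: S(0,0) = 56.9100
  k=1: S(1,0) = 69.8627; S(1,1) = 46.3588
  k=2: S(2,0) = 85.7635; S(2,1) = 56.9100; S(2,2) = 37.7637
  k=3: S(3,0) = 105.2832; S(3,1) = 69.8627; S(3,2) = 46.3588; S(3,3) = 30.7622
  k=4: S(4,0) = 129.2457; S(4,1) = 85.7635; S(4,2) = 56.9100; S(4,3) = 37.7637; S(4,4) = 25.0589
Terminal payoffs V(N, i) = max(K - S_T, 0):
  V(4,0) = 0.000000; V(4,1) = 0.000000; V(4,2) = 4.180000; V(4,3) = 23.326269; V(4,4) = 36.031146
Backward induction: V(k, i) = exp(-r*dt) * [p * V(k+1, i) + (1-p) * V(k+1, i+1)].
  V(3,0) = exp(-r*dt) * [p*0.000000 + (1-p)*0.000000] = 0.000000
  V(3,1) = exp(-r*dt) * [p*0.000000 + (1-p)*4.180000] = 2.276505
  V(3,2) = exp(-r*dt) * [p*4.180000 + (1-p)*23.326269] = 14.549299
  V(3,3) = exp(-r*dt) * [p*23.326269 + (1-p)*36.031146] = 29.921287
  V(2,0) = exp(-r*dt) * [p*0.000000 + (1-p)*2.276505] = 1.239827
  V(2,1) = exp(-r*dt) * [p*2.276505 + (1-p)*14.549299] = 8.928845
  V(2,2) = exp(-r*dt) * [p*14.549299 + (1-p)*29.921287] = 22.718895
  V(1,0) = exp(-r*dt) * [p*1.239827 + (1-p)*8.928845] = 5.410171
  V(1,1) = exp(-r*dt) * [p*8.928845 + (1-p)*22.718895] = 16.315028
  V(0,0) = exp(-r*dt) * [p*5.410171 + (1-p)*16.315028] = 11.273942
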